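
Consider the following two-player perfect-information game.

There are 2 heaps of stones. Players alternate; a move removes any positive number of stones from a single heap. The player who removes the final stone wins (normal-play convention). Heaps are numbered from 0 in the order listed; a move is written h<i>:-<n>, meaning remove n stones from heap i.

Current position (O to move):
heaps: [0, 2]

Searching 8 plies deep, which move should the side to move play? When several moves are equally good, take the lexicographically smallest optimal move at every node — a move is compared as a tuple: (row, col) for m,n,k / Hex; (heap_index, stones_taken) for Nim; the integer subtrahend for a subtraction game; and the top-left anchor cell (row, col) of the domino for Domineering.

O's best at [(0,2)]: h1:-2

[(0,2)] O move#1: h1:-1:-1/(0,1), h1:-2:+1/(0,0)*
[(0,0)] end (terminal -1, X#2); searched (0,2) to 8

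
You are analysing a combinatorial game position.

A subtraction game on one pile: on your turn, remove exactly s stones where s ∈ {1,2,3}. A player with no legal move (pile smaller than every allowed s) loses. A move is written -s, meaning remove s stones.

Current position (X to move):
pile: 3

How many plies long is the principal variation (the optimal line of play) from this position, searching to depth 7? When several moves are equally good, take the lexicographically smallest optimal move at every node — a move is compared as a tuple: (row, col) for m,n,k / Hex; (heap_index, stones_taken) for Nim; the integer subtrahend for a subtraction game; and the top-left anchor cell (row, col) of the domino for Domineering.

ply 1, X at 3 | -1=-1→2; -2=-1→1; -3=+1→0*
ply 2: 0 is terminal -1 (O); from 3 depth 7

PV length from [3]: 1 ply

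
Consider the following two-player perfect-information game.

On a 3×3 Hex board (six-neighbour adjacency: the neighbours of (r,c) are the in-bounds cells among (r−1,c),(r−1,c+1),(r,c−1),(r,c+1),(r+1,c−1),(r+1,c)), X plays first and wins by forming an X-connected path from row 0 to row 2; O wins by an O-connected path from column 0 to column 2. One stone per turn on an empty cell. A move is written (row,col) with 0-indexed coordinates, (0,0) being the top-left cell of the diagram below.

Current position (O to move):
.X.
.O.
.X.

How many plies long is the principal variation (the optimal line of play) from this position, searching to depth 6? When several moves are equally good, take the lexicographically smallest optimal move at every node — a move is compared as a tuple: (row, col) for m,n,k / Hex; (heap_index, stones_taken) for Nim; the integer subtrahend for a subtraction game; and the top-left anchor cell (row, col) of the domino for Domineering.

[.X./.O./.X.] O move#1: (0,0):+1/OX./.O./.X.*, (0,2):+1/.XO/.O./.X., (1,0):+1/.X./OO./.X., (1,2):+1/.X./.OO/.X., (2,0):+1/.X./.O./OX., (2,2):+1/.X./.O./.XO
[OX./.O./.X.] X move#2: (0,2):-1/OXX/.O./.X.*, (1,0):-1/OX./XO./.X., (1,2):-1/OX./.OX/.X., (2,0):-1/OX./.O./XX., (2,2):-1/OX./.O./.XX
[OXX/.O./.X.] O move#3: (1,0):-1/OXX/OO./.X., (1,2):+1/OXX/.OO/.X.*, (2,0):-1/OXX/.O./OX., (2,2):-1/OXX/.O./.XO
[OXX/.OO/.X.] X move#4: (1,0):-1/OXX/XOO/.X.*, (2,0):-1/OXX/.OO/XX., (2,2):-1/OXX/.OO/.XX
[OXX/XOO/.X.] O move#5: (2,0):+1/OXX/XOO/OX.*, (2,2):-1/OXX/XOO/.XO
[OXX/XOO/OX.] end (terminal -1, X#6); searched .X./.O./.X. to 6

PV length from [.X./.O./.X.]: 5 plies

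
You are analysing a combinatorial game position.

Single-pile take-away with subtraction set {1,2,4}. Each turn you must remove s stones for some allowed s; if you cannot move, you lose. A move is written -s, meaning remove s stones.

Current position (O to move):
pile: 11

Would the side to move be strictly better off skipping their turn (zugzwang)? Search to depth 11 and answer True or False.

p1 O@[11]: -1[10]-1 -2[9]+1* -4[7]-1
p2 X@[9]: -1[8]-1* -2[7]-1 -4[5]-1
p3 O@[8]: -1[7]-1 -2[6]+1* -4[4]-1
p4 X@[6]: -1[5]-1* -2[4]-1 -4[2]-1
p5 O@[5]: -1[4]-1 -2[3]+1* -4[1]-1
p6 X@[3]: -1[2]-1* -2[1]-1
p7 O@[2]: -1[1]-1 -2[0]+1*
p8 X@[0] terminal -1; root [11] d11
suppose O passes — search the same position with X to move:
pass> p1 X@[11]: -1[10]-1 -2[9]+1* -4[7]-1
pass> p2 O@[9]: -1[8]-1* -2[7]-1 -4[5]-1
pass> p3 X@[8]: -1[7]-1 -2[6]+1* -4[4]-1
pass> p4 O@[6]: -1[5]-1* -2[4]-1 -4[2]-1
pass> p5 X@[5]: -1[4]-1 -2[3]+1* -4[1]-1
pass> p6 O@[3]: -1[2]-1* -2[1]-1
pass> p7 X@[2]: -1[1]-1 -2[0]+1*
pass> p8 O@[0] terminal -1; root [11] d11
for O: play +1, pass -1

zugzwang(11, O) = False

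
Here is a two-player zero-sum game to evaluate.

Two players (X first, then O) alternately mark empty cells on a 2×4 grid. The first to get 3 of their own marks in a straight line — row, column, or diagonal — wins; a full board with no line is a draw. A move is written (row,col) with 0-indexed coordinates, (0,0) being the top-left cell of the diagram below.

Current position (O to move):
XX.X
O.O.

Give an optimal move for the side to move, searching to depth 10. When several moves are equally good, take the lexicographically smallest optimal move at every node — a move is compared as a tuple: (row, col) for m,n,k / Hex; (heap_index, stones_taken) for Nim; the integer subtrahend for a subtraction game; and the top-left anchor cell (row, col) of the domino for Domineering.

p1 O@[XX.X/O.O.]: (0,2)[XXOX/O.O.]+0 (1,1)[XX.X/OOO.]+1* (1,3)[XX.X/O.OO]-1
p2 X@[XX.X/OOO.] terminal -1; root [XX.X/O.O.] d10

O's best at [XX.X/O.O.]: (1,1)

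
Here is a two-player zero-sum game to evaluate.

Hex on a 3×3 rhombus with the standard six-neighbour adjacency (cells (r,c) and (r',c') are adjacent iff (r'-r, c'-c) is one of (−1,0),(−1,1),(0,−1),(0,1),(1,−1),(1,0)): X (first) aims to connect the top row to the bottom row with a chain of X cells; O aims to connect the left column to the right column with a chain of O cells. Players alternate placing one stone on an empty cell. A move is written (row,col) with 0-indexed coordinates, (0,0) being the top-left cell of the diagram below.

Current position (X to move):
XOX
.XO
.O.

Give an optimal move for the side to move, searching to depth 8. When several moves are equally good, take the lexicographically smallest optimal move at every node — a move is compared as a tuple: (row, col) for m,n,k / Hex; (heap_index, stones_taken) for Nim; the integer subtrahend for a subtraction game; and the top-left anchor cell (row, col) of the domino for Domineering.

[XOX/.XO/.O.] X move#1: (1,0):-1/XOX/XXO/.O., (2,0):+1/XOX/.XO/XO.*, (2,2):-1/XOX/.XO/.OX
[XOX/.XO/XO.] end (terminal -1, O#2); searched XOX/.XO/.O. to 8

X's best at [XOX/.XO/.O.]: (2,0)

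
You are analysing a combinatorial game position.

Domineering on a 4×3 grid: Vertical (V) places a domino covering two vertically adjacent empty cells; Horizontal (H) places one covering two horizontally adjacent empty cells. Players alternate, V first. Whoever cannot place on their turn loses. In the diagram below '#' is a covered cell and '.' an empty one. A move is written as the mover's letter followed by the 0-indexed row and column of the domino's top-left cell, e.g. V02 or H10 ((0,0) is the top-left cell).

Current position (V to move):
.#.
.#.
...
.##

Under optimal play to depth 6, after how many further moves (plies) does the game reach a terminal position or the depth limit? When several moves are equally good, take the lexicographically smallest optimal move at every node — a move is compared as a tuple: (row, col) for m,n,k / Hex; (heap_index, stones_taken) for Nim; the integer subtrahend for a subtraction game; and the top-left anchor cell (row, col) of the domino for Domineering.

p1 V@[.#./.#./.../.##]: V00[##./##./.../.##]+1* V02[.##/.##/.../.##]+1 V10[.#./##./#../.##]+1 V12[.#./.##/..#/.##]+1 V20[.#./.#./#../###]+1
p2 H@[##./##./.../.##]: H20[##./##./##./.##]-1* H21[##./##./.##/.##]-1
p3 V@[##./##./##./.##]: V02[###/###/##./.##]+1* V12[##./###/###/.##]+1
p4 H@[###/###/##./.##] terminal -1; root [.#./.#./.../.##] d6

PV length from [.#./.#./.../.##]: 3 plies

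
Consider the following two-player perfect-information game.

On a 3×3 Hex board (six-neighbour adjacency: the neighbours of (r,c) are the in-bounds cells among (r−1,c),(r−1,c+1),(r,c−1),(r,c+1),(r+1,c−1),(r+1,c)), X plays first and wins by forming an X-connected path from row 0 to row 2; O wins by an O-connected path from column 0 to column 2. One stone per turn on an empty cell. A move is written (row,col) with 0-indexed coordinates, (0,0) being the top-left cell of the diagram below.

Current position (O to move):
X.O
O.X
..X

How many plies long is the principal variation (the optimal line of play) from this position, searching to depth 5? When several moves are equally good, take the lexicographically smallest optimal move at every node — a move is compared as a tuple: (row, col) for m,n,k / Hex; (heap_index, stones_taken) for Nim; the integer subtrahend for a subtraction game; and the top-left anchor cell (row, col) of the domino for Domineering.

PV length from [X.O/O.X/..X]: 1 ply

[X.O/O.X/..X] O move#1: (0,1):+1/XOO/O.X/..X*, (1,1):+1/X.O/OOX/..X, (2,0):+1/X.O/O.X/O.X, (2,1):+1/X.O/O.X/.OX
[XOO/O.X/..X] end (terminal -1, X#2); searched X.O/O.X/..X to 5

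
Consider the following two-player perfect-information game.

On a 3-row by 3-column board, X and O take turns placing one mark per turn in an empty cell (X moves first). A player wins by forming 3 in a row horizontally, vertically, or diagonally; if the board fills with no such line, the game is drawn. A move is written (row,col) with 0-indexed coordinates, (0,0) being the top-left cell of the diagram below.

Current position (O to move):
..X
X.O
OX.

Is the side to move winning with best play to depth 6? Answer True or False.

O winning at [..X/X.O/OX.]: False

p1 O@[..X/X.O/OX.]: (0,0)[O.X/X.O/OX.]+0* (0,1)[.OX/X.O/OX.]+0 (1,1)[..X/XOO/OX.]+0 (2,2)[..X/X.O/OXO]-1
p2 X@[O.X/X.O/OX.]: (0,1)[OXX/X.O/OX.]+0* (1,1)[O.X/XXO/OX.]+0 (2,2)[O.X/X.O/OXX]+0
p3 O@[OXX/X.O/OX.]: (1,1)[OXX/XOO/OX.]+0* (2,2)[OXX/X.O/OXO]-1
p4 X@[OXX/XOO/OX.]: (2,2)[OXX/XOO/OXX]+0*
p5 O@[OXX/XOO/OXX] terminal +0; root [..X/X.O/OX.] d6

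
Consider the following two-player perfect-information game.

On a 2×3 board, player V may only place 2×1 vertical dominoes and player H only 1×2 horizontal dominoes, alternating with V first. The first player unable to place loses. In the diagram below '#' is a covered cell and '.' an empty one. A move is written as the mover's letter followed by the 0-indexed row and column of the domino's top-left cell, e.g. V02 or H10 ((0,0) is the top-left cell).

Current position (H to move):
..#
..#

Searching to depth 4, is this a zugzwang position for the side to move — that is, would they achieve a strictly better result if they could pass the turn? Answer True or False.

zugzwang(..#/..#, H) = False

[..#/..#] H move#1: H00:+1/###/..#*, H10:+1/..#/###
[###/..#] end (terminal -1, V#2); searched ..#/..# to 4
pass branch (V moves first from the same position):
  | [..#/..#] V move#1: V00:+1/#.#/#.#*, V01:+1/.##/.##
  | [#.#/#.#] end (terminal -1, H#2); searched ..#/..# to 4
H moving scores +1; H passing scores -1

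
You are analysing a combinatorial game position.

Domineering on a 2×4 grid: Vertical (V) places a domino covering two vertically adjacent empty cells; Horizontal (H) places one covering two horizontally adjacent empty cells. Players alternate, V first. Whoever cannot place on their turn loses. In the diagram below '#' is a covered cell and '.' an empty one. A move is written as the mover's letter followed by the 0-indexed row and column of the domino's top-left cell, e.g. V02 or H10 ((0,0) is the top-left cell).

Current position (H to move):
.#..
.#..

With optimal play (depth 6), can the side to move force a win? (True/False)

H winning at [.#../.#..]: True

ply 1, H at .#../.#.. | H02=+1→.###/.#..*; H12=+1→.#../.###
ply 2, V at .###/.#.. | V00=-1→####/##..*
ply 3, H at ####/##.. | H12=+1→####/####*
ply 4: ####/#### is terminal -1 (V); from .#../.#.. depth 6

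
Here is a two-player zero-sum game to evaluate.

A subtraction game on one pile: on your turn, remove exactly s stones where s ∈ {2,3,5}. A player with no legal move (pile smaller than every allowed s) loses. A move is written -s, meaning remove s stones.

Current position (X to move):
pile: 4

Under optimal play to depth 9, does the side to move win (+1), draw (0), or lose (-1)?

p1 X@[4]: -2[2]-1 -3[1]+1*
p2 O@[1] terminal -1; root [4] d9

value(4, X) = +1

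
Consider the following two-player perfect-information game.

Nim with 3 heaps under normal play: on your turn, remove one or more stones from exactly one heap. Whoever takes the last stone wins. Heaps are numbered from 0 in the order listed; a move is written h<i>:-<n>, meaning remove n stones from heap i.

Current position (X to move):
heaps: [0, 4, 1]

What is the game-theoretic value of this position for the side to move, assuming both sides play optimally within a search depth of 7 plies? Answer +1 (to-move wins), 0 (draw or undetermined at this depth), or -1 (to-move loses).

ply 1, X at (0,4,1) | h1:-1=-1→(0,3,1); h1:-2=-1→(0,2,1); h1:-3=+1→(0,1,1)*; h1:-4=-1→(0,0,1); h2:-1=-1→(0,4,0)
ply 2, O at (0,1,1) | h1:-1=-1→(0,0,1)*; h2:-1=-1→(0,1,0)
ply 3, X at (0,0,1) | h2:-1=+1→(0,0,0)*
ply 4: (0,0,0) is terminal -1 (O); from (0,4,1) depth 7

value((0,4,1), X) = +1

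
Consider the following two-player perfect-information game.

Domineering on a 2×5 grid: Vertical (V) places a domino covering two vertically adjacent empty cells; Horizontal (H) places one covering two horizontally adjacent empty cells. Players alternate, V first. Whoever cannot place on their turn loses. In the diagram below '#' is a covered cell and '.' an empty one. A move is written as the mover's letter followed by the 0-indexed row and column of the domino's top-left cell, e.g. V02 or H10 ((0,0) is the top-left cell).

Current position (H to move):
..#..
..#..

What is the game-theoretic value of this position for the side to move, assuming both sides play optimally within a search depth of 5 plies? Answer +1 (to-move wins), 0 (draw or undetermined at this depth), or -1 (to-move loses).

[..#../..#..] H move#1: H00:-1/###../..#..*, H03:-1/..###/..#.., H10:-1/..#../###.., H13:-1/..#../..###
[###../..#..] V move#2: V03:+1/####./..##.*, V04:+1/###.#/..#.#
[####./..##.] H move#3: H10:-1/####./####.*
[####./####.] V move#4: V04:+1/#####/#####*
[#####/#####] end (terminal -1, H#5); searched ..#../..#.. to 5

value(..#../..#.., H) = -1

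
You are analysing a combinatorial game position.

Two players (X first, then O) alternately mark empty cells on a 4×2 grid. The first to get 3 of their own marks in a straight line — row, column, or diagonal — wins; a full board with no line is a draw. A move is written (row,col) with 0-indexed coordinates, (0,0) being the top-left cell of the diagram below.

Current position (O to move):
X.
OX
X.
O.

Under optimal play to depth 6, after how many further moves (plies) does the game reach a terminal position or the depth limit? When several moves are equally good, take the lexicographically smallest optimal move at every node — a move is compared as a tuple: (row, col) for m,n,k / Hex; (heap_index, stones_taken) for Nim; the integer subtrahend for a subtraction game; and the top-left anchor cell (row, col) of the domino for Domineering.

PV length from [X./OX/X./O.]: 3 plies

p1 O@[X./OX/X./O.]: (0,1)[XO/OX/X./O.]+0* (2,1)[X./OX/XO/O.]+0 (3,1)[X./OX/X./OO]+0
p2 X@[XO/OX/X./O.]: (2,1)[XO/OX/XX/O.]+0* (3,1)[XO/OX/X./OX]+0
p3 O@[XO/OX/XX/O.]: (3,1)[XO/OX/XX/OO]+0*
p4 X@[XO/OX/XX/OO] terminal +0; root [X./OX/X./O.] d6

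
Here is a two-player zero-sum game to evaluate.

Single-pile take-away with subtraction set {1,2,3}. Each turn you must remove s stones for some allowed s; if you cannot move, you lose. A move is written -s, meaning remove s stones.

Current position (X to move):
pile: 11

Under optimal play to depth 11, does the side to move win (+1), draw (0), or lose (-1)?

p1 X@[11]: -1[10]-1 -2[9]-1 -3[8]+1*
p2 O@[8]: -1[7]-1* -2[6]-1 -3[5]-1
p3 X@[7]: -1[6]-1 -2[5]-1 -3[4]+1*
p4 O@[4]: -1[3]-1* -2[2]-1 -3[1]-1
p5 X@[3]: -1[2]-1 -2[1]-1 -3[0]+1*
p6 O@[0] terminal -1; root [11] d11

value(11, X) = +1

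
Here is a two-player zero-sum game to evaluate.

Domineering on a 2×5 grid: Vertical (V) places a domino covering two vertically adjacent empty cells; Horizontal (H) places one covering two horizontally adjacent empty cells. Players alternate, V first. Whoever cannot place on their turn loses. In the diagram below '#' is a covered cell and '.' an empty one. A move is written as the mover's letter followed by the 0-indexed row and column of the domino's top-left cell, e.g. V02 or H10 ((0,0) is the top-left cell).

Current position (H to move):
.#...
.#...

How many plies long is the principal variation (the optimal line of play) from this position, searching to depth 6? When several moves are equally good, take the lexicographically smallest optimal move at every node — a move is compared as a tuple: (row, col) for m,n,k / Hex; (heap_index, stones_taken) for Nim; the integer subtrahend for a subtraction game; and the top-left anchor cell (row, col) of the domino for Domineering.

PV length from [.#.../.#...]: 4 plies

[.#.../.#...] H move#1: H02:-1/.###./.#...*, H03:-1/.#.##/.#..., H12:-1/.#.../.###., H13:-1/.#.../.#.##
[.###./.#...] V move#2: V00:-1/####./##..., V04:+1/.####/.#..#*
[.####/.#..#] H move#3: H12:-1/.####/.####*
[.####/.####] V move#4: V00:+1/#####/#####*
[#####/#####] end (terminal -1, H#5); searched .#.../.#... to 6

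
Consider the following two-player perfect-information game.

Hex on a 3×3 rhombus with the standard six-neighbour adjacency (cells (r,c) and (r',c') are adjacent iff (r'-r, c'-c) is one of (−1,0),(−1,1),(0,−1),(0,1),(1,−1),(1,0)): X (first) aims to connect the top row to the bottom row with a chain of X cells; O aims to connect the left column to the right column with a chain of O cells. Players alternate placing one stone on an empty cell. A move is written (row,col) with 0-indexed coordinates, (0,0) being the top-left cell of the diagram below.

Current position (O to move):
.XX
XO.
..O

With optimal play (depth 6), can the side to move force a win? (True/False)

[.XX/XO./..O] O move#1: (0,0):-1/OXX/XO./..O, (1,2):-1/.XX/XOO/..O, (2,0):+1/.XX/XO./O.O*, (2,1):-1/.XX/XO./.OO
[.XX/XO./O.O] X move#2: (0,0):-1/XXX/XO./O.O*, (1,2):-1/.XX/XOX/O.O, (2,1):-1/.XX/XO./OXO
[XXX/XO./O.O] O move#3: (1,2):+1/XXX/XOO/O.O*, (2,1):+1/XXX/XO./OOO
[XXX/XOO/O.O] end (terminal -1, X#4); searched .XX/XO./..O to 6

O winning at [.XX/XO./..O]: True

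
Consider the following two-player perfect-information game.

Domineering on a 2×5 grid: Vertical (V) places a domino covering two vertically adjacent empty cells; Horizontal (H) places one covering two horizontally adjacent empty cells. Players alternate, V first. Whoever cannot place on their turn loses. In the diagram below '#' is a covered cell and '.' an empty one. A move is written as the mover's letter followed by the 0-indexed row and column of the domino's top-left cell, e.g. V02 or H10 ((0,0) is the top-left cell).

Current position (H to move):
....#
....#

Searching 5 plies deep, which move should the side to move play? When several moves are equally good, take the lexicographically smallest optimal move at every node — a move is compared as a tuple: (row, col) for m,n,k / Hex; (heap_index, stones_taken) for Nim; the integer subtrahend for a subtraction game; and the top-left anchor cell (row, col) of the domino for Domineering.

H's best at [....#/....#]: H01

ply 1, H at ....#/....# | H00=-1→##..#/....#; H01=+1→.##.#/....#*; H02=-1→..###/....#; H10=-1→....#/##..#; H11=+1→....#/.##.#; H12=-1→....#/..###
ply 2, V at .##.#/....# | V00=-1→###.#/#...#*; V03=-1→.####/...##
ply 3, H at ###.#/#...# | H11=-1→###.#/###.#; H12=+1→###.#/#.###*
ply 4: ###.#/#.### is terminal -1 (V); from ....#/....# depth 5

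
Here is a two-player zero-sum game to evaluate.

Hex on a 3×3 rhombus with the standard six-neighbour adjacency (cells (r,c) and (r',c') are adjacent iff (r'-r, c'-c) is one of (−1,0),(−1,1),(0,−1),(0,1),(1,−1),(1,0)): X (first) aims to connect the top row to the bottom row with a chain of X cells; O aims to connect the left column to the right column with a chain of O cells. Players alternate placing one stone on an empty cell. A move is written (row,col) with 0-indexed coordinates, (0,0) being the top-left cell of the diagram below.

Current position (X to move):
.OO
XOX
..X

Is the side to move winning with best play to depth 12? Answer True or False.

ply 1, X at .OO/XOX/..X | (0,0)=-1→XOO/XOX/..X*; (2,0)=-1→.OO/XOX/X.X; (2,1)=-1→.OO/XOX/.XX
ply 2, O at XOO/XOX/..X | (2,0)=+1→XOO/XOX/O.X*; (2,1)=-1→XOO/XOX/.OX
ply 3: XOO/XOX/O.X is terminal -1 (X); from .OO/XOX/..X depth 12

X winning at [.OO/XOX/..X]: False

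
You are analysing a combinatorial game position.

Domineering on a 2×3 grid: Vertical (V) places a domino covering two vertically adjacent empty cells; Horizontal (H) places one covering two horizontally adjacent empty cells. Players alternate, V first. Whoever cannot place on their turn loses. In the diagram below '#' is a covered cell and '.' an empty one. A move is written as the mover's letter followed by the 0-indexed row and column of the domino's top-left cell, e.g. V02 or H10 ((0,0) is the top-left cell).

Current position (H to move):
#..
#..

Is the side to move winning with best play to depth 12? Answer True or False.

[#../#..] H move#1: H01:+1/###/#..*, H11:+1/#../###
[###/#..] end (terminal -1, V#2); searched #../#.. to 12

H winning at [#../#..]: True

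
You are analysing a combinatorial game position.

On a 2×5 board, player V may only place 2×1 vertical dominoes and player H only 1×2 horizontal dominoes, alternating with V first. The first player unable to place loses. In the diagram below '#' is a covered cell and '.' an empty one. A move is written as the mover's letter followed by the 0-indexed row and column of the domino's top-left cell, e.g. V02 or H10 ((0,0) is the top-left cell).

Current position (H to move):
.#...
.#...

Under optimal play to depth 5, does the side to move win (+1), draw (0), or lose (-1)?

p1 H@[.#.../.#...]: H02[.###./.#...]-1* H03[.#.##/.#...]-1 H12[.#.../.###.]-1 H13[.#.../.#.##]-1
p2 V@[.###./.#...]: V00[####./##...]-1 V04[.####/.#..#]+1*
p3 H@[.####/.#..#]: H12[.####/.####]-1*
p4 V@[.####/.####]: V00[#####/#####]+1*
p5 H@[#####/#####] terminal -1; root [.#.../.#...] d5

value(.#.../.#..., H) = -1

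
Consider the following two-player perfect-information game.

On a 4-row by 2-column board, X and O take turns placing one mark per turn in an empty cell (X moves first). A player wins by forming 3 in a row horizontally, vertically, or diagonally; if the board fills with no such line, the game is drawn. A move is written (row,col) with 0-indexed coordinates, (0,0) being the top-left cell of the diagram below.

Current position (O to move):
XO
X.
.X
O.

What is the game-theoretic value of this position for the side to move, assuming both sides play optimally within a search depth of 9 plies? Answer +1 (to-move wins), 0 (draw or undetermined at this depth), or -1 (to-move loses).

[XO/X./.X/O.] O move#1: (1,1):-1/XO/XO/.X/O., (2,0):+0/XO/X./OX/O.*, (3,1):-1/XO/X./.X/OO
[XO/X./OX/O.] X move#2: (1,1):+0/XO/XX/OX/O.*, (3,1):+0/XO/X./OX/OX
[XO/XX/OX/O.] O move#3: (3,1):+0/XO/XX/OX/OO*
[XO/XX/OX/OO] end (terminal +0, X#4); searched XO/X./.X/O. to 9

value(XO/X./.X/O., O) = 0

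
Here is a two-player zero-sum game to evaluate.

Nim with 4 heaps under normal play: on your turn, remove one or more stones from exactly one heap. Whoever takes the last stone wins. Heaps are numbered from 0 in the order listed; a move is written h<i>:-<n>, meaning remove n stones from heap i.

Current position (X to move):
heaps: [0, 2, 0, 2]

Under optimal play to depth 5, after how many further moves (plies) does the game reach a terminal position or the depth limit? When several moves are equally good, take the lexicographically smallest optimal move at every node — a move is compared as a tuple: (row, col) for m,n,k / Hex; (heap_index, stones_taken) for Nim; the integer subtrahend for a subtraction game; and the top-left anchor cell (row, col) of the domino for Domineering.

[(0,2,0,2)] X move#1: h1:-1:-1/(0,1,0,2)*, h1:-2:-1/(0,0,0,2), h3:-1:-1/(0,2,0,1), h3:-2:-1/(0,2,0,0)
[(0,1,0,2)] O move#2: h1:-1:-1/(0,0,0,2), h3:-1:+1/(0,1,0,1)*, h3:-2:-1/(0,1,0,0)
[(0,1,0,1)] X move#3: h1:-1:-1/(0,0,0,1)*, h3:-1:-1/(0,1,0,0)
[(0,0,0,1)] O move#4: h3:-1:+1/(0,0,0,0)*
[(0,0,0,0)] end (terminal -1, X#5); searched (0,2,0,2) to 5

PV length from [(0,2,0,2)]: 4 plies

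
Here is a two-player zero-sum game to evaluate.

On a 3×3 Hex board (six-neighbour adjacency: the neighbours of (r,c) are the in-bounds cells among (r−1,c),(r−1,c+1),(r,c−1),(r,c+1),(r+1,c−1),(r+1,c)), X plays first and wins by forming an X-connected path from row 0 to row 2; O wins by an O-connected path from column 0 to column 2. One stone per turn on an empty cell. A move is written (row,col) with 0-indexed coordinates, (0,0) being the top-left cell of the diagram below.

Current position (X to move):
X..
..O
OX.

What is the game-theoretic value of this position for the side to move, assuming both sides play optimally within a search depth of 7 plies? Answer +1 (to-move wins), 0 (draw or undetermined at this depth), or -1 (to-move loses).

value(X../..O/OX., X) = +1

[X../..O/OX.] X move#1: (0,1):-1/XX./..O/OX., (0,2):-1/X.X/..O/OX., (1,0):-1/X../X.O/OX., (1,1):+1/X../.XO/OX.*, (2,2):-1/X../..O/OXX
[X../.XO/OX.] O move#2: (0,1):-1/XO./.XO/OX.*, (0,2):-1/X.O/.XO/OX., (1,0):-1/X../OXO/OX., (2,2):-1/X../.XO/OXO
[XO./.XO/OX.] X move#3: (0,2):+1/XOX/.XO/OX.*, (1,0):+1/XO./XXO/OX., (2,2):+1/XO./.XO/OXX
[XOX/.XO/OX.] end (terminal -1, O#4); searched X../..O/OX. to 7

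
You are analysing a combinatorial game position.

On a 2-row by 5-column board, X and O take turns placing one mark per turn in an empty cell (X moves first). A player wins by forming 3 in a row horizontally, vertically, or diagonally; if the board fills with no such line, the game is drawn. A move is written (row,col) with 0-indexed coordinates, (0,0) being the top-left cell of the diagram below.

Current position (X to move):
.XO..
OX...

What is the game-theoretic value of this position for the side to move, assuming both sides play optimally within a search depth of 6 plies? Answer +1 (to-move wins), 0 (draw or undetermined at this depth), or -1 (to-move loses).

[.XO../OX...] X move#1: (0,0):+0/XXO../OX...*, (0,3):+0/.XOX./OX..., (0,4):+0/.XO.X/OX..., (1,2):+0/.XO../OXX.., (1,3):+0/.XO../OX.X., (1,4):+0/.XO../OX..X
[XXO../OX...] O move#2: (0,3):+0/XXOO./OX...*, (0,4):+0/XXO.O/OX..., (1,2):+0/XXO../OXO.., (1,3):+0/XXO../OX.O., (1,4):+0/XXO../OX..O
[XXOO./OX...] X move#3: (0,4):+0/XXOOX/OX...*, (1,2):-1/XXOO./OXX.., (1,3):-1/XXOO./OX.X., (1,4):-1/XXOO./OX..X
[XXOOX/OX...] O move#4: (1,2):+0/XXOOX/OXO..*, (1,3):+0/XXOOX/OX.O., (1,4):+0/XXOOX/OX..O
[XXOOX/OXO..] X move#5: (1,3):+0/XXOOX/OXOX.*, (1,4):+0/XXOOX/OXO.X
[XXOOX/OXOX.] O move#6: (1,4):+0/XXOOX/OXOXO*
[XXOOX/OXOXO] end (terminal +0, X#7); searched .XO../OX... to 6

value(.XO../OX..., X) = 0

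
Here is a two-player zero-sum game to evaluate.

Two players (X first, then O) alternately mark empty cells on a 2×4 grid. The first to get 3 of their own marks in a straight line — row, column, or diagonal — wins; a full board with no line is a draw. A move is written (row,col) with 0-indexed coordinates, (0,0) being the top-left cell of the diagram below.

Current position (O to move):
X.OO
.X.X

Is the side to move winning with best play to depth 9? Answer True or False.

O winning at [X.OO/.X.X]: True

[X.OO/.X.X] O move#1: (0,1):+1/XOOO/.X.X*, (1,0):-1/X.OO/OX.X, (1,2):+0/X.OO/.XOX
[XOOO/.X.X] end (terminal -1, X#2); searched X.OO/.X.X to 9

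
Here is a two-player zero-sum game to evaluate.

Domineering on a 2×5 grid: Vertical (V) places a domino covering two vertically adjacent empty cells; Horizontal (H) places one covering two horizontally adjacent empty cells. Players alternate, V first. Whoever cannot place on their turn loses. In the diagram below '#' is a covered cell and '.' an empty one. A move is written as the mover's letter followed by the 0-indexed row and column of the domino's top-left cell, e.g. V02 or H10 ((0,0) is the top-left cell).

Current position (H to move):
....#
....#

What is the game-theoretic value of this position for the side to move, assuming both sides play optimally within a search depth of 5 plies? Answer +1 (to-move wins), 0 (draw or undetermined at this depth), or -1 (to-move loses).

p1 H@[....#/....#]: H00[##..#/....#]-1 H01[.##.#/....#]+1* H02[..###/....#]-1 H10[....#/##..#]-1 H11[....#/.##.#]+1 H12[....#/..###]-1
p2 V@[.##.#/....#]: V00[###.#/#...#]-1* V03[.####/...##]-1
p3 H@[###.#/#...#]: H11[###.#/###.#]-1 H12[###.#/#.###]+1*
p4 V@[###.#/#.###] terminal -1; root [....#/....#] d5

value(....#/....#, H) = +1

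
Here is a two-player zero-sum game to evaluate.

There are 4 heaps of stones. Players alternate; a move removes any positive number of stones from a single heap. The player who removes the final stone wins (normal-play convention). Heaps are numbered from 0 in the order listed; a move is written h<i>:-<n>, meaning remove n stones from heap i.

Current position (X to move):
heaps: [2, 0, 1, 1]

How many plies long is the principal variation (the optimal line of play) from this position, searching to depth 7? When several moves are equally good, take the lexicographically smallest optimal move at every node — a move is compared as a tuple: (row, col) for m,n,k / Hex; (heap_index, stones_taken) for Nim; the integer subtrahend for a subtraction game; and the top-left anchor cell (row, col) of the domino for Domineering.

ply 1, X at (2,0,1,1) | h0:-1=-1→(1,0,1,1); h0:-2=+1→(0,0,1,1)*; h2:-1=-1→(2,0,0,1); h3:-1=-1→(2,0,1,0)
ply 2, O at (0,0,1,1) | h2:-1=-1→(0,0,0,1)*; h3:-1=-1→(0,0,1,0)
ply 3, X at (0,0,0,1) | h3:-1=+1→(0,0,0,0)*
ply 4: (0,0,0,0) is terminal -1 (O); from (2,0,1,1) depth 7

PV length from [(2,0,1,1)]: 3 plies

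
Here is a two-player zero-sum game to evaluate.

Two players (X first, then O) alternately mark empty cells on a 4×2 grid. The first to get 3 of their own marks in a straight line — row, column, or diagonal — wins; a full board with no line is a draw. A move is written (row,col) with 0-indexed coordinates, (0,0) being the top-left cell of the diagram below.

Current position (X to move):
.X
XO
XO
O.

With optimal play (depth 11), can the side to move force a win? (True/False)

X winning at [.X/XO/XO/O.]: True

[.X/XO/XO/O.] X move#1: (0,0):+1/XX/XO/XO/O.*, (3,1):+0/.X/XO/XO/OX
[XX/XO/XO/O.] end (terminal -1, O#2); searched .X/XO/XO/O. to 11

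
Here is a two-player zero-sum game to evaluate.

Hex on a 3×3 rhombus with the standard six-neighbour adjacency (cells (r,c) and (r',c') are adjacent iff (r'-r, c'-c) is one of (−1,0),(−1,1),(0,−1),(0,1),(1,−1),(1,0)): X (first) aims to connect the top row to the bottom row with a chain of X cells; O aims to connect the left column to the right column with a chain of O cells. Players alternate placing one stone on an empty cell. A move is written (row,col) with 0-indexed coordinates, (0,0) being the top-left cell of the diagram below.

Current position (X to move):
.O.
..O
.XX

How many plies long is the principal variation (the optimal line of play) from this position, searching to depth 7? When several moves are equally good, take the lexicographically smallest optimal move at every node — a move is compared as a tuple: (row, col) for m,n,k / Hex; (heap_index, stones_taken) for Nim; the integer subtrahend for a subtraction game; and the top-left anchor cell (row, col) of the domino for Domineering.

p1 X@[.O./..O/.XX]: (0,0)[XO./..O/.XX]-1* (0,2)[.OX/..O/.XX]-1 (1,0)[.O./X.O/.XX]-1 (1,1)[.O./.XO/.XX]-1 (2,0)[.O./..O/XXX]-1
p2 O@[XO./..O/.XX]: (0,2)[XOO/..O/.XX]-1 (1,0)[XO./O.O/.XX]+1* (1,1)[XO./.OO/.XX]+1 (2,0)[XO./..O/OXX]-1
p3 X@[XO./O.O/.XX]: (0,2)[XOX/O.O/.XX]-1* (1,1)[XO./OXO/.XX]-1 (2,0)[XO./O.O/XXX]-1
p4 O@[XOX/O.O/.XX]: (1,1)[XOX/OOO/.XX]+1* (2,0)[XOX/O.O/OXX]-1
p5 X@[XOX/OOO/.XX] terminal -1; root [.O./..O/.XX] d7

PV length from [.O./..O/.XX]: 4 plies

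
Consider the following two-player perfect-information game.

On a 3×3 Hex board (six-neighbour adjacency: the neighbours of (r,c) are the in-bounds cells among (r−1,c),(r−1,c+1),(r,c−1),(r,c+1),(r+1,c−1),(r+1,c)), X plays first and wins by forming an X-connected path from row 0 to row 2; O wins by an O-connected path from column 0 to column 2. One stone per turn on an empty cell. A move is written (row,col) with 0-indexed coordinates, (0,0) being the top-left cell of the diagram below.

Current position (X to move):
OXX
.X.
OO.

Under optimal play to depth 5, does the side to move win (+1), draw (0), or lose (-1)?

p1 X@[OXX/.X./OO.]: (1,0)[OXX/XX./OO.]-1* (1,2)[OXX/.XX/OO.]-1 (2,2)[OXX/.X./OOX]-1
p2 O@[OXX/XX./OO.]: (1,2)[OXX/XXO/OO.]+1* (2,2)[OXX/XX./OOO]+1
p3 X@[OXX/XXO/OO.] terminal -1; root [OXX/.X./OO.] d5

value(OXX/.X./OO., X) = -1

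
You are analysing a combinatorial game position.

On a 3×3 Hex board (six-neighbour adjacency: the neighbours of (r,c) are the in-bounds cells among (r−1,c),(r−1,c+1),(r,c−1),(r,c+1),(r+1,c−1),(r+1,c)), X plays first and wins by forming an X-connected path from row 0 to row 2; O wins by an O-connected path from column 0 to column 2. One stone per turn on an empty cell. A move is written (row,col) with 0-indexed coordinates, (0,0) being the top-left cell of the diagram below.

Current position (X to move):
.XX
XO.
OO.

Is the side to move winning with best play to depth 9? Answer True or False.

X winning at [.XX/XO./OO.]: False

ply 1, X at .XX/XO./OO. | (0,0)=-1→XXX/XO./OO.*; (1,2)=-1→.XX/XOX/OO.; (2,2)=-1→.XX/XO./OOX
ply 2, O at XXX/XO./OO. | (1,2)=+1→XXX/XOO/OO.*; (2,2)=+1→XXX/XO./OOO
ply 3: XXX/XOO/OO. is terminal -1 (X); from .XX/XO./OO. depth 9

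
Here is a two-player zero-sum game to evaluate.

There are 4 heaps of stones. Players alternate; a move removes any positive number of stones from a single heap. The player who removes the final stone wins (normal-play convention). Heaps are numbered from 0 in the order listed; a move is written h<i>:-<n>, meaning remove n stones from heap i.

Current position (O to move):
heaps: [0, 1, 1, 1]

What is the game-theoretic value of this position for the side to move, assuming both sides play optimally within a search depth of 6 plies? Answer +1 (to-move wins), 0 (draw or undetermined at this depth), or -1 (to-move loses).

value((0,1,1,1), O) = +1

ply 1, O at (0,1,1,1) | h1:-1=+1→(0,0,1,1)*; h2:-1=+1→(0,1,0,1); h3:-1=+1→(0,1,1,0)
ply 2, X at (0,0,1,1) | h2:-1=-1→(0,0,0,1)*; h3:-1=-1→(0,0,1,0)
ply 3, O at (0,0,0,1) | h3:-1=+1→(0,0,0,0)*
ply 4: (0,0,0,0) is terminal -1 (X); from (0,1,1,1) depth 6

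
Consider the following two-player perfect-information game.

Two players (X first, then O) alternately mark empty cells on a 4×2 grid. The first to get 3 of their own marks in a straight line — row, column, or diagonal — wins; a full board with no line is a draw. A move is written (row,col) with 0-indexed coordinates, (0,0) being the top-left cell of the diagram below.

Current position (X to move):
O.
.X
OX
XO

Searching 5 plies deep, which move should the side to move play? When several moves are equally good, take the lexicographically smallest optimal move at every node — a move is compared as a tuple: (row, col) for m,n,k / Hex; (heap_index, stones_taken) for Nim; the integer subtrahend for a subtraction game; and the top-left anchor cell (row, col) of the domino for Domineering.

X's best at [O./.X/OX/XO]: (0,1)

ply 1, X at O./.X/OX/XO | (0,1)=+1→OX/.X/OX/XO*; (1,0)=+0→O./XX/OX/XO
ply 2: OX/.X/OX/XO is terminal -1 (O); from O./.X/OX/XO depth 5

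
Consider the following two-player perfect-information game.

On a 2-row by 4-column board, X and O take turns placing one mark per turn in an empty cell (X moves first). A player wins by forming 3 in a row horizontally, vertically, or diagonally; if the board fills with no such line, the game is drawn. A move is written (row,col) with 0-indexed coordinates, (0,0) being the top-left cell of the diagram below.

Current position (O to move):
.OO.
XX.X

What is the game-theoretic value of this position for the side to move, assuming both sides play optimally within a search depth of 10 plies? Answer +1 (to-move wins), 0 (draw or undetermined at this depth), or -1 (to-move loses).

ply 1, O at .OO./XX.X | (0,0)=+1→OOO./XX.X*; (0,3)=+1→.OOO/XX.X; (1,2)=+1→.OO./XXOX
ply 2: OOO./XX.X is terminal -1 (X); from .OO./XX.X depth 10

value(.OO./XX.X, O) = +1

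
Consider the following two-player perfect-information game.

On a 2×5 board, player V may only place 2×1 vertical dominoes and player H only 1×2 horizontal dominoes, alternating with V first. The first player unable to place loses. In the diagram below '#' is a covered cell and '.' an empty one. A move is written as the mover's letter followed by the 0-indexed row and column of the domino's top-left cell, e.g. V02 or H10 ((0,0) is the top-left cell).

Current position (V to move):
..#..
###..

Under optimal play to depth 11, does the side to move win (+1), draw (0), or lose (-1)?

value(..#../###.., V) = +1

ply 1, V at ..#../###.. | V03=+1→..##./####.*; V04=+1→..#.#/###.#
ply 2, H at ..##./####. | H00=-1→####./####.*
ply 3, V at ####./####. | V04=+1→#####/#####*
ply 4: #####/##### is terminal -1 (H); from ..#../###.. depth 11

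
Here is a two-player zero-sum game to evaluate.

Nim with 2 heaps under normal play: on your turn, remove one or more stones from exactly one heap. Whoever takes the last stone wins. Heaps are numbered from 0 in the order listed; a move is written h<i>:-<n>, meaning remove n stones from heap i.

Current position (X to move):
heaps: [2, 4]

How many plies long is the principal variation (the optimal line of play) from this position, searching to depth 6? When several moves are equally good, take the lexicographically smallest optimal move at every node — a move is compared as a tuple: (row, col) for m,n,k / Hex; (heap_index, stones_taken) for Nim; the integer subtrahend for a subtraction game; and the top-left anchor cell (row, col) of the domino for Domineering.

PV length from [(2,4)]: 5 plies

[(2,4)] X move#1: h0:-1:-1/(1,4), h0:-2:-1/(0,4), h1:-1:-1/(2,3), h1:-2:+1/(2,2)*, h1:-3:-1/(2,1), h1:-4:-1/(2,0)
[(2,2)] O move#2: h0:-1:-1/(1,2)*, h0:-2:-1/(0,2), h1:-1:-1/(2,1), h1:-2:-1/(2,0)
[(1,2)] X move#3: h0:-1:-1/(0,2), h1:-1:+1/(1,1)*, h1:-2:-1/(1,0)
[(1,1)] O move#4: h0:-1:-1/(0,1)*, h1:-1:-1/(1,0)
[(0,1)] X move#5: h1:-1:+1/(0,0)*
[(0,0)] end (terminal -1, O#6); searched (2,4) to 6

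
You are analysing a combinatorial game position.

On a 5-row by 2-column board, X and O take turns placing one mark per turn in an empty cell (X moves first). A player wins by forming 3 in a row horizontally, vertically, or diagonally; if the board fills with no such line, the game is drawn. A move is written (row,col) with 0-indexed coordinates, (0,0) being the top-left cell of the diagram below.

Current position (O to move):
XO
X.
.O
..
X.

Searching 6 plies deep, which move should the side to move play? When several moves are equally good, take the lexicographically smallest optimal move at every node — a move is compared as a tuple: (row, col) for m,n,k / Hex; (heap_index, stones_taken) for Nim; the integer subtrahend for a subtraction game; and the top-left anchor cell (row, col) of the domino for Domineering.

p1 O@[XO/X./.O/../X.]: (1,1)[XO/XO/.O/../X.]+1* (2,0)[XO/X./OO/../X.]+0 (3,0)[XO/X./.O/O./X.]-1 (3,1)[XO/X./.O/.O/X.]-1 (4,1)[XO/X./.O/../XO]-1
p2 X@[XO/XO/.O/../X.] terminal -1; root [XO/X./.O/../X.] d6

O's best at [XO/X./.O/../X.]: (1,1)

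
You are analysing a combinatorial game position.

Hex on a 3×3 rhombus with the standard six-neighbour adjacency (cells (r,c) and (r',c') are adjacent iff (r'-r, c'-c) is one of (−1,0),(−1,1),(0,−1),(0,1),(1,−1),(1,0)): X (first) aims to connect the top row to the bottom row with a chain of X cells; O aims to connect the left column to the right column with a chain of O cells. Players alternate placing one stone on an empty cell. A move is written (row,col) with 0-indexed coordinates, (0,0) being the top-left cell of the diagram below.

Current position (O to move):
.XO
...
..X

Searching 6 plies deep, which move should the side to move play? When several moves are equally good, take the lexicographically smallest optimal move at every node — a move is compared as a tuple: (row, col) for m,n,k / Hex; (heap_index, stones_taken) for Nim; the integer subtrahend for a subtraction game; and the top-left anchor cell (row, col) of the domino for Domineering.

O's best at [.XO/.../..X]: (1,1)

ply 1, O at .XO/.../..X | (0,0)=-1→OXO/.../..X; (1,0)=-1→.XO/O../..X; (1,1)=+1→.XO/.O./..X*; (1,2)=-1→.XO/..O/..X; (2,0)=-1→.XO/.../O.X; (2,1)=-1→.XO/.../.OX
ply 2, X at .XO/.O./..X | (0,0)=-1→XXO/.O./..X*; (1,0)=-1→.XO/XO./..X; (1,2)=-1→.XO/.OX/..X; (2,0)=-1→.XO/.O./X.X; (2,1)=-1→.XO/.O./.XX
ply 3, O at XXO/.O./..X | (1,0)=+1→XXO/OO./..X*; (1,2)=+1→XXO/.OO/..X; (2,0)=+1→XXO/.O./O.X; (2,1)=+1→XXO/.O./.OX
ply 4: XXO/OO./..X is terminal -1 (X); from .XO/.../..X depth 6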